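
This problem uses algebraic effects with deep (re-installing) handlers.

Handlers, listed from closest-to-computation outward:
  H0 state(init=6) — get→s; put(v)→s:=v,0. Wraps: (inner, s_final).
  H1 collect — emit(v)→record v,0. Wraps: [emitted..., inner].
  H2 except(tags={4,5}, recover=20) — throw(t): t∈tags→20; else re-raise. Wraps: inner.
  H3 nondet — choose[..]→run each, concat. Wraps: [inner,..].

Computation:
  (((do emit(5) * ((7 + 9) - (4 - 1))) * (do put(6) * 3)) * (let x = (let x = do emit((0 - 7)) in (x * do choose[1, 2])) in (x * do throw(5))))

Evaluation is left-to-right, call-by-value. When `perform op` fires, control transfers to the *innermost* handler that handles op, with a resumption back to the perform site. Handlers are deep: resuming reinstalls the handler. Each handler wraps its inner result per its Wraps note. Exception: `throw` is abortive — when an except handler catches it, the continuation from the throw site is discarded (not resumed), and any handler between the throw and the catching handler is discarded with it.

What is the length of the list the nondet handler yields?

Working:
emit(5) @ H1 ⇒ out+=5
put(6) @ H0 ⇒ s:=6
emit(-7) @ H1 ⇒ out+=-7
choose[1, 2] @ H3
  branch[0] choose=1:
    throw(5) @ H2 caught ⇒ 20
    H3 returns [20]
  branch[1] choose=2:
    throw(5) @ H2 caught ⇒ 20
    H3 returns [20]
= [20, 20]

Answer: 2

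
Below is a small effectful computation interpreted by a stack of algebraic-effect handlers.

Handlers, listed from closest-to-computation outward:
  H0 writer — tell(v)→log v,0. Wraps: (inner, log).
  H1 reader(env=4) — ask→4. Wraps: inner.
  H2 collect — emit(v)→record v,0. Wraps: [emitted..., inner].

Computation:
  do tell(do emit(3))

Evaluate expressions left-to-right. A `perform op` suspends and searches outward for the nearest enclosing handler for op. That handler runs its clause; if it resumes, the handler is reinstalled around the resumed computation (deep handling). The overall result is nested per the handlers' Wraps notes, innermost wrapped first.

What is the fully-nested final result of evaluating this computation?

Answer: [3, (0, (0))]

Evaluation trace:
emit(3) @ H2 ⇒ out+=3
tell(0) @ H0 ⇒ log+=0
H0 returns (0, (0))
H1 returns (0, (0))
H2 returns [3, (0, (0))]
= [3, (0, (0))]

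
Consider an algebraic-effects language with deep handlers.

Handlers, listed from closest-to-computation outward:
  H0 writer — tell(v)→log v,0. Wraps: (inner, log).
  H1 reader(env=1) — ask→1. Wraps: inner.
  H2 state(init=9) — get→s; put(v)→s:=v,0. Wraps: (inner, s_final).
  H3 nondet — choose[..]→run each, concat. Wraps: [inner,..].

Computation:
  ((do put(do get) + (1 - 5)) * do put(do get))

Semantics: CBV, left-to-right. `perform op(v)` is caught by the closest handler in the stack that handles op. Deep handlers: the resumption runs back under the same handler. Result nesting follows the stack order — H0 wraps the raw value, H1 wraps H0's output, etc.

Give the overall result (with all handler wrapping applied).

Answer: [((0, ()), 9)]

Evaluation trace:
get @ H2 ⇒ 9
put(9) @ H2 ⇒ s:=9
get @ H2 ⇒ 9
put(9) @ H2 ⇒ s:=9
H0 returns (0, ())
H1 returns (0, ())
H2 returns ((0, ()), 9)
H3 returns [((0, ()), 9)]
= [((0, ()), 9)]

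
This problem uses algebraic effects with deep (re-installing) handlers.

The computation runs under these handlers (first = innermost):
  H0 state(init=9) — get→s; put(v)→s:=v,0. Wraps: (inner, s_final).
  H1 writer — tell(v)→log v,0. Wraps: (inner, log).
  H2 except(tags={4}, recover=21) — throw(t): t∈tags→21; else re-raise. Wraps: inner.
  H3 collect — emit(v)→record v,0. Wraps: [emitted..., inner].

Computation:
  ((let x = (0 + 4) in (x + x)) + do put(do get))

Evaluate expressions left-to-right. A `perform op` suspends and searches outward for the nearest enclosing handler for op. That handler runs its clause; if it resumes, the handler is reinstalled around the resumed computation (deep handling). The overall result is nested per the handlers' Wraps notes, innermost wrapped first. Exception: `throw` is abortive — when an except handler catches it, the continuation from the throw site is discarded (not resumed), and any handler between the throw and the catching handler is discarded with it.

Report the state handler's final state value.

Answer: 9

Working:
get @ H0 ⇒ 9
put(9) @ H0 ⇒ s:=9
H0 returns (8, 9)
H1 returns ((8, 9), ())
H2 returns ((8, 9), ())
H3 returns [((8, 9), ())]
= [((8, 9), ())]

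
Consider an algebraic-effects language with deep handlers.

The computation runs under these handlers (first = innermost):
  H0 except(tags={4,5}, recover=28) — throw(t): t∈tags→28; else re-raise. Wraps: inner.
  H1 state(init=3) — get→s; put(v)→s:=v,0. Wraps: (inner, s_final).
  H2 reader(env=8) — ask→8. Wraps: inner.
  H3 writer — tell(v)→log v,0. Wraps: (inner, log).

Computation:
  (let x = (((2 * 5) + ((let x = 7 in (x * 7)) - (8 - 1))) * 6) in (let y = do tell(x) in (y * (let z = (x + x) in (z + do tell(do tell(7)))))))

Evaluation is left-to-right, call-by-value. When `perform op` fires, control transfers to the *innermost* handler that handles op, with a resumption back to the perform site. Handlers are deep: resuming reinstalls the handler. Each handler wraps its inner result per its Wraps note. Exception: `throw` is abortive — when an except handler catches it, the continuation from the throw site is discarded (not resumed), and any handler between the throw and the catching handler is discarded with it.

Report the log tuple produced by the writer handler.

Answer: (312, 7, 0)

Step-by-step:
tell(312) @ H3 ⇒ log+=312
tell(7) @ H3 ⇒ log+=7
tell(0) @ H3 ⇒ log+=0
H0 returns 0
H1 returns (0, 3)
H2 returns (0, 3)
H3 returns ((0, 3), (312, 7, 0))
= ((0, 3), (312, 7, 0))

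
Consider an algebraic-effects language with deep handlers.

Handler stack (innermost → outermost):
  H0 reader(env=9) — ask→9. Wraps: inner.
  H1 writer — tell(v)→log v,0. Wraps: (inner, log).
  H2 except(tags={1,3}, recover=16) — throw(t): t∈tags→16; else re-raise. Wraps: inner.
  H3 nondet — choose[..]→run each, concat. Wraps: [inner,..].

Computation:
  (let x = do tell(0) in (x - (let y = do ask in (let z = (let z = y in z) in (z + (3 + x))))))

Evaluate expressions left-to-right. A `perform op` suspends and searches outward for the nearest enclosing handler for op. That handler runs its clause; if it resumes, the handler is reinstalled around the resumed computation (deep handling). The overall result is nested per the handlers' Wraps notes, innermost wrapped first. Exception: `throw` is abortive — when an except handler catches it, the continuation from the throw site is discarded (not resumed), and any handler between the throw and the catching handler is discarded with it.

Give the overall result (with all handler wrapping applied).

Answer: [(-12, (0))]

Step-by-step:
tell(0) @ H1 ⇒ log+=0
ask @ H0 ⇒ 9
H0 returns -12
H1 returns (-12, (0))
H2 returns (-12, (0))
H3 returns [(-12, (0))]
= [(-12, (0))]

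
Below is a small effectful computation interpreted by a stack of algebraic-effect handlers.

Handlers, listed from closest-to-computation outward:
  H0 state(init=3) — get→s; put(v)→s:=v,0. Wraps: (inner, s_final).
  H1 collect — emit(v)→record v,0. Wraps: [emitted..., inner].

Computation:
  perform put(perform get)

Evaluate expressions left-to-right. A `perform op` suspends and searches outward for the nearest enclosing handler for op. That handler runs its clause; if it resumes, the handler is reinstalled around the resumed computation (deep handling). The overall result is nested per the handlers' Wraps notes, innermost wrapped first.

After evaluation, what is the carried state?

Answer: 3

Step-by-step:
get @ H0 ⇒ 3
put(3) @ H0 ⇒ s:=3
H0 returns (0, 3)
H1 returns [(0, 3)]
= [(0, 3)]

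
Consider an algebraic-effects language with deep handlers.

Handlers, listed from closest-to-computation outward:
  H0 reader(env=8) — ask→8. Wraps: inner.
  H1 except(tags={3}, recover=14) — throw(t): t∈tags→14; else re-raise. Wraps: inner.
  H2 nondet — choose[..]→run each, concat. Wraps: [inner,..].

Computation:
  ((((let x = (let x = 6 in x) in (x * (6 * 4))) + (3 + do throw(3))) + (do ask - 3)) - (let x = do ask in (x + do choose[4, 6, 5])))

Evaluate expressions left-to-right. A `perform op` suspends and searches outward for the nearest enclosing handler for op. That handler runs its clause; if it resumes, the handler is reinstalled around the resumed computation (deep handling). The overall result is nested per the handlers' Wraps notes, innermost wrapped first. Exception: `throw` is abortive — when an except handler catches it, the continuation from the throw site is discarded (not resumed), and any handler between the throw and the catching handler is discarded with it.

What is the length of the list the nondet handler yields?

Step-by-step:
throw(3) @ H1 caught ⇒ 14
H2 returns [14]
= [14]

Answer: 1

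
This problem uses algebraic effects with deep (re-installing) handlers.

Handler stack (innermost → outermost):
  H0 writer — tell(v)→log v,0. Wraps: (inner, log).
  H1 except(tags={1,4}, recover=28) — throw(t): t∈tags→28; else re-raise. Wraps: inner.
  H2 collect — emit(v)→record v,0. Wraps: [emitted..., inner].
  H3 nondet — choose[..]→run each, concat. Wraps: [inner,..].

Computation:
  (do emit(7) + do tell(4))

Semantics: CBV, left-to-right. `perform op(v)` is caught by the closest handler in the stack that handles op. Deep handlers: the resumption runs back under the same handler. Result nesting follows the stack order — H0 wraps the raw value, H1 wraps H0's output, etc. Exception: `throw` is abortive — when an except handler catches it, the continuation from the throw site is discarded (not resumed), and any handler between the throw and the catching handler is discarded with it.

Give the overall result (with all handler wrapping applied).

Step-by-step:
emit(7) @ H2 ⇒ out+=7
tell(4) @ H0 ⇒ log+=4
H0 returns (0, (4))
H1 returns (0, (4))
H2 returns [7, (0, (4))]
H3 returns [[7, (0, (4))]]
= [[7, (0, (4))]]

Answer: [[7, (0, (4))]]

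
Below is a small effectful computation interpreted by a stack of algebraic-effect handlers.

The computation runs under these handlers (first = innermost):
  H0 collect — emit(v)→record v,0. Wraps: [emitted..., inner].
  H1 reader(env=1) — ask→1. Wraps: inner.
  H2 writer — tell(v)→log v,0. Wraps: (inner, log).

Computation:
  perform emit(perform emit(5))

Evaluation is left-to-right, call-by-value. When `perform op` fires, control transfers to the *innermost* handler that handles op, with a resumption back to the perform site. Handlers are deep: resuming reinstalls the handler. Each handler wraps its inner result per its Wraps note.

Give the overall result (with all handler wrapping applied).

Evaluation trace:
emit(5) @ H0 ⇒ out+=5
emit(0) @ H0 ⇒ out+=0
H0 returns [5, 0, 0]
H1 returns [5, 0, 0]
H2 returns ([5, 0, 0], ())
= ([5, 0, 0], ())

Answer: ([5, 0, 0], ())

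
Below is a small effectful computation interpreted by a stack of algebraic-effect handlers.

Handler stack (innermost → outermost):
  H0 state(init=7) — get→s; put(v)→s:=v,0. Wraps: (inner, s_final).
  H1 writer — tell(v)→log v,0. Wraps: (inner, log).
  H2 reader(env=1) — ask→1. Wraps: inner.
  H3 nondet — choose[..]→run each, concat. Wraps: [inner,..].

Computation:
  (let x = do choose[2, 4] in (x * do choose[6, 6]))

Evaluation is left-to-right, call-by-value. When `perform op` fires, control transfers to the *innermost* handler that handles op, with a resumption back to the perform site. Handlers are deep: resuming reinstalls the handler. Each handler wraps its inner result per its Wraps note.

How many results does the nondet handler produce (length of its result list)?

Answer: 4

Working:
choose[2, 4] @ H3
  branch[0] choose=2:
    choose[6, 6] @ H3
      branch[0] choose=6:
        H0 returns (12, 7)
        H1 returns ((12, 7), ())
        H2 returns ((12, 7), ())
        H3 returns [((12, 7), ())]
      branch[1] choose=6:
        H0 returns (12, 7)
        H1 returns ((12, 7), ())
        H2 returns ((12, 7), ())
        H3 returns [((12, 7), ())]
  branch[1] choose=4:
    choose[6, 6] @ H3
      branch[0] choose=6:
        H0 returns (24, 7)
        H1 returns ((24, 7), ())
        H2 returns ((24, 7), ())
        H3 returns [((24, 7), ())]
      branch[1] choose=6:
        H0 returns (24, 7)
        H1 returns ((24, 7), ())
        H2 returns ((24, 7), ())
        H3 returns [((24, 7), ())]
= [((12, 7), ()), ((12, 7), ()), ((24, 7), ()), ((24, 7), ())]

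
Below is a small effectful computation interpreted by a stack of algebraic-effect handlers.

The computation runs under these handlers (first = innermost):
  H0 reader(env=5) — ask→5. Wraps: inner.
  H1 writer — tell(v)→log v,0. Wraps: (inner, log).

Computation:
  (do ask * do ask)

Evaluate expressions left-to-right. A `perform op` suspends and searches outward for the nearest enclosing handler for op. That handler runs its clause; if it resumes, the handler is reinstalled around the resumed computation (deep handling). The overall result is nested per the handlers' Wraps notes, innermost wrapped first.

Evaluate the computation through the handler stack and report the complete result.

Evaluation trace:
ask @ H0 ⇒ 5
ask @ H0 ⇒ 5
H0 returns 25
H1 returns (25, ())
= (25, ())

Answer: (25, ())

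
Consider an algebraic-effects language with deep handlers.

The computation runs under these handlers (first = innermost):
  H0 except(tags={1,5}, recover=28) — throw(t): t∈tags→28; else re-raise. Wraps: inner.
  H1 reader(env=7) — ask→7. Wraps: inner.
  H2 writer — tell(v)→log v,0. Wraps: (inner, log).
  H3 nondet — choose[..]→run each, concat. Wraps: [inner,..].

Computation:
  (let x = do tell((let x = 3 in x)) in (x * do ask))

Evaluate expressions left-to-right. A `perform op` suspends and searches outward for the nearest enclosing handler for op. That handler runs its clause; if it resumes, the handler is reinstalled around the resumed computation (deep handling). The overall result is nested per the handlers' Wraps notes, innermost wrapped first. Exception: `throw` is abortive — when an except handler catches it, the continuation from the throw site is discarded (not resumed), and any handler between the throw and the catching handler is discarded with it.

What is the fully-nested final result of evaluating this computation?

Step-by-step:
tell(3) @ H2 ⇒ log+=3
ask @ H1 ⇒ 7
H0 returns 0
H1 returns 0
H2 returns (0, (3))
H3 returns [(0, (3))]
= [(0, (3))]

Answer: [(0, (3))]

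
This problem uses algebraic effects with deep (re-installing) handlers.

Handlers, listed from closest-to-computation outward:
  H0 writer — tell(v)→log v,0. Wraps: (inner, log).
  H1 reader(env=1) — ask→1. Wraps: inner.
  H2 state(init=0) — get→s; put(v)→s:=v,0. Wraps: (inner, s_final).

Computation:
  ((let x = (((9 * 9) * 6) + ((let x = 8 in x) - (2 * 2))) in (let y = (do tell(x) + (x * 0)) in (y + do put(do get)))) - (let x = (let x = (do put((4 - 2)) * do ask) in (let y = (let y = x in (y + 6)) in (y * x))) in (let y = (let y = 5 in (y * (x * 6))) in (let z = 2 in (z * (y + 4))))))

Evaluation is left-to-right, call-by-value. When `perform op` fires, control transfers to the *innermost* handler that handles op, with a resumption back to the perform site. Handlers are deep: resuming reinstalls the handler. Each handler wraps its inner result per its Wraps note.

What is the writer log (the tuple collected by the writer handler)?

Answer: (490)

Working:
tell(490) @ H0 ⇒ log+=490
get @ H2 ⇒ 0
put(0) @ H2 ⇒ s:=0
put(2) @ H2 ⇒ s:=2
ask @ H1 ⇒ 1
H0 returns (-8, (490))
H1 returns (-8, (490))
H2 returns ((-8, (490)), 2)
= ((-8, (490)), 2)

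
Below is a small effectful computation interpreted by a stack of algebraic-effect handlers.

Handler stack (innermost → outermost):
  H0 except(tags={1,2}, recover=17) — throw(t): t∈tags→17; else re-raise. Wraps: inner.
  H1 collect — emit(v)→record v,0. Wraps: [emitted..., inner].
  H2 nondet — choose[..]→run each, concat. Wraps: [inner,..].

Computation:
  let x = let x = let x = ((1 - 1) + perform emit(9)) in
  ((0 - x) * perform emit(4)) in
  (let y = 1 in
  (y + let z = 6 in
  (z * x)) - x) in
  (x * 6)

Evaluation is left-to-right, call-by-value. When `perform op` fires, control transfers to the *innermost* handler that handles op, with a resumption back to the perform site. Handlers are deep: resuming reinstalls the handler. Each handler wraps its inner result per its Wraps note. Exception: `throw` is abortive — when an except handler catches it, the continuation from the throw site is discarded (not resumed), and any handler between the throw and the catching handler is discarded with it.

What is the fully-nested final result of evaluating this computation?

Step-by-step:
emit(9) @ H1 ⇒ out+=9
emit(4) @ H1 ⇒ out+=4
H0 returns 6
H1 returns [9, 4, 6]
H2 returns [[9, 4, 6]]
= [[9, 4, 6]]

Answer: [[9, 4, 6]]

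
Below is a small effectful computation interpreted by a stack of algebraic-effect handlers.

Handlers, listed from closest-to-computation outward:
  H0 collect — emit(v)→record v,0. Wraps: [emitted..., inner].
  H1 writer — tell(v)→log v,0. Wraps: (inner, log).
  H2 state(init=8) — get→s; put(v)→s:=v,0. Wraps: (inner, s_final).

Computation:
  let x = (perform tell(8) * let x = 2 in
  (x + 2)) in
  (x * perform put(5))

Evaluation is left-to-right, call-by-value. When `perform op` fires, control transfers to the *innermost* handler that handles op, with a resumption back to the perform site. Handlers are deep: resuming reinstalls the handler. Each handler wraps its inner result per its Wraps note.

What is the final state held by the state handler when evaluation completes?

Answer: 5

Evaluation trace:
tell(8) @ H1 ⇒ log+=8
put(5) @ H2 ⇒ s:=5
H0 returns [0]
H1 returns ([0], (8))
H2 returns (([0], (8)), 5)
= (([0], (8)), 5)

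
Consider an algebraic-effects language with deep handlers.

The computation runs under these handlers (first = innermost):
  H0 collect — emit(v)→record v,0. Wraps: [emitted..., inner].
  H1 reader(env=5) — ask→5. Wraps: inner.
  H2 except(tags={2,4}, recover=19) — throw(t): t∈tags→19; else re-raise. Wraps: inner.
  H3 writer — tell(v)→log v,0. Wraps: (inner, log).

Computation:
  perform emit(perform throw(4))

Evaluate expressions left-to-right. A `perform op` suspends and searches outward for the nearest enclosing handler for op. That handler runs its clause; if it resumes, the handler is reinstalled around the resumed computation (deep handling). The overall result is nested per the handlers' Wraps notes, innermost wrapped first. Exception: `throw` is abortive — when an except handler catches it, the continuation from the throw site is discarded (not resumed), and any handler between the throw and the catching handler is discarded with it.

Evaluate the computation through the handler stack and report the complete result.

Answer: (19, ())

Working:
throw(4) @ H2 caught ⇒ 19
H3 returns (19, ())
= (19, ())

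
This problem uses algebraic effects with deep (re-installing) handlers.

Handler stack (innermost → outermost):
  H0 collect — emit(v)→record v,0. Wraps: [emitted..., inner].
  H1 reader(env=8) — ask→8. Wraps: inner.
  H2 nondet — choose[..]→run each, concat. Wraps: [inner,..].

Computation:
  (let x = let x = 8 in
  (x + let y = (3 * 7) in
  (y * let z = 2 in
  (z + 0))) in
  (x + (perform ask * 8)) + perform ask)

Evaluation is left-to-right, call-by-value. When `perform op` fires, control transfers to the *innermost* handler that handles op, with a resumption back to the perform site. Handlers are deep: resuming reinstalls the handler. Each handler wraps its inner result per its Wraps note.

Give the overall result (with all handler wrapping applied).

Working:
ask @ H1 ⇒ 8
ask @ H1 ⇒ 8
H0 returns [122]
H1 returns [122]
H2 returns [[122]]
= [[122]]

Answer: [[122]]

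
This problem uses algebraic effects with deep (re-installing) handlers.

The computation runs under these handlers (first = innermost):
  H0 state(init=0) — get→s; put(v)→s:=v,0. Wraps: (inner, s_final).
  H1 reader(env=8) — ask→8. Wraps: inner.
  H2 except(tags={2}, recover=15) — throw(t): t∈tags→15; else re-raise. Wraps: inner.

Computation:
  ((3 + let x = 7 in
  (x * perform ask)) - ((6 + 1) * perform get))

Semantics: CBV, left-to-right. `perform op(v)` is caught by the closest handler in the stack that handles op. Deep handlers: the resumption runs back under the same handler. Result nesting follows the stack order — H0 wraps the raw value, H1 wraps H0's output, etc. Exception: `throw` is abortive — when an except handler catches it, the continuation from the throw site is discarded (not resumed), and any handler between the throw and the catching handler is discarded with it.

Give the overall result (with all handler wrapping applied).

Answer: (59, 0)

Evaluation trace:
ask @ H1 ⇒ 8
get @ H0 ⇒ 0
H0 returns (59, 0)
H1 returns (59, 0)
H2 returns (59, 0)
= (59, 0)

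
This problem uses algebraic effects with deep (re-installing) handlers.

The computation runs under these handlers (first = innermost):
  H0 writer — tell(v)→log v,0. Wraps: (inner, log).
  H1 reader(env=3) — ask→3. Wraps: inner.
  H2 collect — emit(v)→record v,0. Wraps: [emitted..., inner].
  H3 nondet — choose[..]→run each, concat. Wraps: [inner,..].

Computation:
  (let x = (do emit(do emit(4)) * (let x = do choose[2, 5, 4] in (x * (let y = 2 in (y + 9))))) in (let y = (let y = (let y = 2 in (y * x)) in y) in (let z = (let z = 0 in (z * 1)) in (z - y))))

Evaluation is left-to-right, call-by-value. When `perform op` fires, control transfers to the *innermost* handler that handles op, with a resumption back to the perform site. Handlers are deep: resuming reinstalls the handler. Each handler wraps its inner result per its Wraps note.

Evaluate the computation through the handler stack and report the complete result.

Step-by-step:
emit(4) @ H2 ⇒ out+=4
emit(0) @ H2 ⇒ out+=0
choose[2, 5, 4] @ H3
  branch[0] choose=2:
    H0 returns (0, ())
    H1 returns (0, ())
    H2 returns [4, 0, (0, ())]
    H3 returns [[4, 0, (0, ())]]
  branch[1] choose=5:
    H0 returns (0, ())
    H1 returns (0, ())
    H2 returns [4, 0, (0, ())]
    H3 returns [[4, 0, (0, ())]]
  branch[2] choose=4:
    H0 returns (0, ())
    H1 returns (0, ())
    H2 returns [4, 0, (0, ())]
    H3 returns [[4, 0, (0, ())]]
= [[4, 0, (0, ())], [4, 0, (0, ())], [4, 0, (0, ())]]

Answer: [[4, 0, (0, ())], [4, 0, (0, ())], [4, 0, (0, ())]]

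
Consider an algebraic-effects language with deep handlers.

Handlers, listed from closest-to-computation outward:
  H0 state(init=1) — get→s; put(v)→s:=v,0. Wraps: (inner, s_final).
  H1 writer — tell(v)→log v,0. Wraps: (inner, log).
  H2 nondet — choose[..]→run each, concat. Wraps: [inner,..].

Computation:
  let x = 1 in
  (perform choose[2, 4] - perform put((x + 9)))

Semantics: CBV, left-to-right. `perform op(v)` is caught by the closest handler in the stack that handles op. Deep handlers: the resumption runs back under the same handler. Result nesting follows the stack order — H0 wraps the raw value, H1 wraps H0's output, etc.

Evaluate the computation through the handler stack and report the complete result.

Step-by-step:
choose[2, 4] @ H2
  branch[0] choose=2:
    put(10) @ H0 ⇒ s:=10
    H0 returns (2, 10)
    H1 returns ((2, 10), ())
    H2 returns [((2, 10), ())]
  branch[1] choose=4:
    put(10) @ H0 ⇒ s:=10
    H0 returns (4, 10)
    H1 returns ((4, 10), ())
    H2 returns [((4, 10), ())]
= [((2, 10), ()), ((4, 10), ())]

Answer: [((2, 10), ()), ((4, 10), ())]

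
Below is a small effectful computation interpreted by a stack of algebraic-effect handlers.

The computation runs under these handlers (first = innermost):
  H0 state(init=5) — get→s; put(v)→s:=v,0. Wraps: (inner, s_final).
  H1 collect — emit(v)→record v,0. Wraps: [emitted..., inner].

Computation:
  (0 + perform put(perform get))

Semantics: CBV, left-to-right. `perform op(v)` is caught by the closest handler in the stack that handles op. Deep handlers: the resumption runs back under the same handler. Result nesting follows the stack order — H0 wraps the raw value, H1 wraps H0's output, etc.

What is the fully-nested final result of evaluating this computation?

Evaluation trace:
get @ H0 ⇒ 5
put(5) @ H0 ⇒ s:=5
H0 returns (0, 5)
H1 returns [(0, 5)]
= [(0, 5)]

Answer: [(0, 5)]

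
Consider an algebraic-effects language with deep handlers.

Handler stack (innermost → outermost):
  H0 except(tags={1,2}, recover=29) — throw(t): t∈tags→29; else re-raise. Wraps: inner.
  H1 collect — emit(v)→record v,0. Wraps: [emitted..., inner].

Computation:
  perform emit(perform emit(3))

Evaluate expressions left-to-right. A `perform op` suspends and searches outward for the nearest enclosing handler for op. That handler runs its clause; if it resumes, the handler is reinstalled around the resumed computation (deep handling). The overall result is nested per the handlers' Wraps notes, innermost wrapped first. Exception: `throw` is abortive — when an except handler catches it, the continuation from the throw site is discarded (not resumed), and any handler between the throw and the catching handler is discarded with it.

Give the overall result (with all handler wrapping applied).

Step-by-step:
emit(3) @ H1 ⇒ out+=3
emit(0) @ H1 ⇒ out+=0
H0 returns 0
H1 returns [3, 0, 0]
= [3, 0, 0]

Answer: [3, 0, 0]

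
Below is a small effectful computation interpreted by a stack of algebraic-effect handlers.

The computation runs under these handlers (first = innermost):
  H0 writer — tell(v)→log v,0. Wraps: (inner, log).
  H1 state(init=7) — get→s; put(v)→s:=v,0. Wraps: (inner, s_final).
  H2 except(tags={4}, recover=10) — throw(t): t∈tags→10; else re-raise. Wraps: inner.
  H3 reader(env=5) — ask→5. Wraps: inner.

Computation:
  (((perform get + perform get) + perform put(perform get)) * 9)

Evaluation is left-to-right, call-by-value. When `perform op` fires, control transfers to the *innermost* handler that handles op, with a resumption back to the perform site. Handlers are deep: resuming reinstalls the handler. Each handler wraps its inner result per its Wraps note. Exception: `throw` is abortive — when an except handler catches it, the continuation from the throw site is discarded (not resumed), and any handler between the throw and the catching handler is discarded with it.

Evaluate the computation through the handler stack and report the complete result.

Step-by-step:
get @ H1 ⇒ 7
get @ H1 ⇒ 7
get @ H1 ⇒ 7
put(7) @ H1 ⇒ s:=7
H0 returns (126, ())
H1 returns ((126, ()), 7)
H2 returns ((126, ()), 7)
H3 returns ((126, ()), 7)
= ((126, ()), 7)

Answer: ((126, ()), 7)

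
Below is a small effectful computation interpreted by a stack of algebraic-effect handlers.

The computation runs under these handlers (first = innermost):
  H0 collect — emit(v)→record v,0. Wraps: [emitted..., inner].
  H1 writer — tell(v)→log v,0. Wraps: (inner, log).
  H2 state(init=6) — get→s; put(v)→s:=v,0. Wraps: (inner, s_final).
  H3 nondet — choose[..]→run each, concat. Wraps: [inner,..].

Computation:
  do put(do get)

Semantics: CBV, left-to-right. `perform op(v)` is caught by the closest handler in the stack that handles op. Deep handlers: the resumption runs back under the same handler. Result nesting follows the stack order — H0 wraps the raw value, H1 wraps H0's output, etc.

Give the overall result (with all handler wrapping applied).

Working:
get @ H2 ⇒ 6
put(6) @ H2 ⇒ s:=6
H0 returns [0]
H1 returns ([0], ())
H2 returns (([0], ()), 6)
H3 returns [(([0], ()), 6)]
= [(([0], ()), 6)]

Answer: [(([0], ()), 6)]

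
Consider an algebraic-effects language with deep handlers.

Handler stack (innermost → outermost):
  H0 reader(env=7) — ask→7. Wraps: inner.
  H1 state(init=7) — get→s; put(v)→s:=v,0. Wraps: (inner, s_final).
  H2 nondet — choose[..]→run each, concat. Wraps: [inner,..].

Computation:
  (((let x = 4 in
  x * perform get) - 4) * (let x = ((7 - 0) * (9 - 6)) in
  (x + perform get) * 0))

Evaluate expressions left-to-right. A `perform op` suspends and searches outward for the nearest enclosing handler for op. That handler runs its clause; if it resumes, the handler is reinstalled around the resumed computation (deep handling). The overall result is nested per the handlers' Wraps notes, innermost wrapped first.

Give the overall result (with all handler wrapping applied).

Evaluation trace:
get @ H1 ⇒ 7
get @ H1 ⇒ 7
H0 returns 0
H1 returns (0, 7)
H2 returns [(0, 7)]
= [(0, 7)]

Answer: [(0, 7)]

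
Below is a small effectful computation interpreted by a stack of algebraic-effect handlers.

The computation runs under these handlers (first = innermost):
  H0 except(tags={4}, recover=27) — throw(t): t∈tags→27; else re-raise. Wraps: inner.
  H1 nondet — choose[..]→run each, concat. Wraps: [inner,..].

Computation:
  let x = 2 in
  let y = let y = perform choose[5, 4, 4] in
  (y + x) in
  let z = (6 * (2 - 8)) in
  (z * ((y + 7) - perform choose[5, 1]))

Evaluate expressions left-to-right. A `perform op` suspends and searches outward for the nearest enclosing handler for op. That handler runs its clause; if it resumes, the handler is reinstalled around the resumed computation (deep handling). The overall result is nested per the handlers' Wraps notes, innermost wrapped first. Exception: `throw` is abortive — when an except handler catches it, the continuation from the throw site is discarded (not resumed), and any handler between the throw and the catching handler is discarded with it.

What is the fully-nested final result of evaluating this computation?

Evaluation trace:
choose[5, 4, 4] @ H1
  branch[0] choose=5:
    choose[5, 1] @ H1
      branch[0] choose=5:
        H0 returns -324
        H1 returns [-324]
      branch[1] choose=1:
        H0 returns -468
        H1 returns [-468]
  branch[1] choose=4:
    choose[5, 1] @ H1
      branch[0] choose=5:
        H0 returns -288
        H1 returns [-288]
      branch[1] choose=1:
        H0 returns -432
        H1 returns [-432]
  branch[2] choose=4:
    choose[5, 1] @ H1
      branch[0] choose=5:
        H0 returns -288
        H1 returns [-288]
      branch[1] choose=1:
        H0 returns -432
        H1 returns [-432]
= [-324, -468, -288, -432, -288, -432]

Answer: [-324, -468, -288, -432, -288, -432]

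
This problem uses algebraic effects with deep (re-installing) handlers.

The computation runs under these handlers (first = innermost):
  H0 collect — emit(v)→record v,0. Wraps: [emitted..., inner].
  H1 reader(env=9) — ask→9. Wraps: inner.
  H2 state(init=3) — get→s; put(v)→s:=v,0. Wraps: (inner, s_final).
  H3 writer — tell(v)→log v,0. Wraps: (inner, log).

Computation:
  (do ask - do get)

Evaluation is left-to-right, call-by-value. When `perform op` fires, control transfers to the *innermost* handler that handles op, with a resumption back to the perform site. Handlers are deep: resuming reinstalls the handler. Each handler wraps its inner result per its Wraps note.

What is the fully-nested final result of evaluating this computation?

Step-by-step:
ask @ H1 ⇒ 9
get @ H2 ⇒ 3
H0 returns [6]
H1 returns [6]
H2 returns ([6], 3)
H3 returns (([6], 3), ())
= (([6], 3), ())

Answer: (([6], 3), ())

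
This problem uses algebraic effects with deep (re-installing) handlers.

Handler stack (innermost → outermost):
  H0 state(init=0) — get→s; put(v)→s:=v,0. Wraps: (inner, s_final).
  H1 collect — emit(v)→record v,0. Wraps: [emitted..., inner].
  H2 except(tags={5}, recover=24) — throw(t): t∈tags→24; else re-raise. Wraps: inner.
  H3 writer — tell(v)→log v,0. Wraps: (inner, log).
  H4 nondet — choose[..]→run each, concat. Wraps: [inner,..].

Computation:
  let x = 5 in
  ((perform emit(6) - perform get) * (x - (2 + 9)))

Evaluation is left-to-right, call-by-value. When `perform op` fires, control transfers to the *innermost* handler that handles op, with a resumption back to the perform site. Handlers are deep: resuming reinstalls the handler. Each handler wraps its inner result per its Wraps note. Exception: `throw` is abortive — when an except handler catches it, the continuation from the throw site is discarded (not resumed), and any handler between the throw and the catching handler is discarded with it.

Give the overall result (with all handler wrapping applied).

Working:
emit(6) @ H1 ⇒ out+=6
get @ H0 ⇒ 0
H0 returns (0, 0)
H1 returns [6, (0, 0)]
H2 returns [6, (0, 0)]
H3 returns ([6, (0, 0)], ())
H4 returns [([6, (0, 0)], ())]
= [([6, (0, 0)], ())]

Answer: [([6, (0, 0)], ())]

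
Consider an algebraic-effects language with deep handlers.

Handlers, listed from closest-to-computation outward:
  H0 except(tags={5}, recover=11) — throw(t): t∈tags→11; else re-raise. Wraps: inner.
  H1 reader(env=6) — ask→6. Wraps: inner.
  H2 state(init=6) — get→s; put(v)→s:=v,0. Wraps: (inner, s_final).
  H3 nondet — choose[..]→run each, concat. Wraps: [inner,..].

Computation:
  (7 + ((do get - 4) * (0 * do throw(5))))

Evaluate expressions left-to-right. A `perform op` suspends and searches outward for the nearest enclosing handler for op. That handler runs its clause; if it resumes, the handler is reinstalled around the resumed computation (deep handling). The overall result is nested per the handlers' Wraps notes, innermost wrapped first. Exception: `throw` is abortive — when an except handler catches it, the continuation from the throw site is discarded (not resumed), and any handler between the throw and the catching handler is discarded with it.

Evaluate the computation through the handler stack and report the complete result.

Answer: [(11, 6)]

Working:
get @ H2 ⇒ 6
throw(5) @ H0 caught ⇒ 11
H1 returns 11
H2 returns (11, 6)
H3 returns [(11, 6)]
= [(11, 6)]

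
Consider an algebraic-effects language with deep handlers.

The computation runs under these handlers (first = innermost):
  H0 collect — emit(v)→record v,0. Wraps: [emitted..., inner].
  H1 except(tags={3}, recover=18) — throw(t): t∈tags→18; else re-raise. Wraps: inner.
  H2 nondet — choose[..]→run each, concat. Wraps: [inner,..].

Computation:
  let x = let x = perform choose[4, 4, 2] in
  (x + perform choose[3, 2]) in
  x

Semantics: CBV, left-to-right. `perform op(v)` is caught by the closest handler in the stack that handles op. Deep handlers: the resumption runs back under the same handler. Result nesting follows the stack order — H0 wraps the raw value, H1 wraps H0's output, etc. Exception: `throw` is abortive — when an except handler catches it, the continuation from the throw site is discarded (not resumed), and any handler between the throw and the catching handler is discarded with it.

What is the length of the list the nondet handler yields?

Working:
choose[4, 4, 2] @ H2
  branch[0] choose=4:
    choose[3, 2] @ H2
      branch[0] choose=3:
        H0 returns [7]
        H1 returns [7]
        H2 returns [[7]]
      branch[1] choose=2:
        H0 returns [6]
        H1 returns [6]
        H2 returns [[6]]
  branch[1] choose=4:
    choose[3, 2] @ H2
      branch[0] choose=3:
        H0 returns [7]
        H1 returns [7]
        H2 returns [[7]]
      branch[1] choose=2:
        H0 returns [6]
        H1 returns [6]
        H2 returns [[6]]
  branch[2] choose=2:
    choose[3, 2] @ H2
      branch[0] choose=3:
        H0 returns [5]
        H1 returns [5]
        H2 returns [[5]]
      branch[1] choose=2:
        H0 returns [4]
        H1 returns [4]
        H2 returns [[4]]
= [[7], [6], [7], [6], [5], [4]]

Answer: 6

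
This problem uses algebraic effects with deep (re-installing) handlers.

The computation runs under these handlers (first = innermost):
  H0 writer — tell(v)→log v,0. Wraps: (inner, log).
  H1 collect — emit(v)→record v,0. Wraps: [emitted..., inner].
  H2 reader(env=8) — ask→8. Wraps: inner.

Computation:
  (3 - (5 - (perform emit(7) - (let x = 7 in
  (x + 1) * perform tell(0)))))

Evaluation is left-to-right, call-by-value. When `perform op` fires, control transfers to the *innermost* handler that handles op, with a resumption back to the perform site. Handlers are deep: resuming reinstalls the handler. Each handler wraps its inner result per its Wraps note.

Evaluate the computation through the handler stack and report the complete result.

Answer: [7, (-2, (0))]

Working:
emit(7) @ H1 ⇒ out+=7
tell(0) @ H0 ⇒ log+=0
H0 returns (-2, (0))
H1 returns [7, (-2, (0))]
H2 returns [7, (-2, (0))]
= [7, (-2, (0))]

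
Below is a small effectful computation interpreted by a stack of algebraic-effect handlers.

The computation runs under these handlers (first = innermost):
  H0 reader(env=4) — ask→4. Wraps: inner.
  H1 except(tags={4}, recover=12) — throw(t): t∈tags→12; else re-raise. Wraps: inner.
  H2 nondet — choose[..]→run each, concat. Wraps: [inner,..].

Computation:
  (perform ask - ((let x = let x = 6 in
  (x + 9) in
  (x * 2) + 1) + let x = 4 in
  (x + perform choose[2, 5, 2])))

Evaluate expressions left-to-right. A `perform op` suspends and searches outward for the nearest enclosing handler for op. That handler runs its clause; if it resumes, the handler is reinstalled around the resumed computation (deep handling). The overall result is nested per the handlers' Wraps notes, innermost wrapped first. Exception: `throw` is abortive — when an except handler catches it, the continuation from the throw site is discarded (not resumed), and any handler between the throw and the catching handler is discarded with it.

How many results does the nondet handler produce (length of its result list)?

Answer: 3

Working:
ask @ H0 ⇒ 4
choose[2, 5, 2] @ H2
  branch[0] choose=2:
    H0 returns -33
    H1 returns -33
    H2 returns [-33]
  branch[1] choose=5:
    H0 returns -36
    H1 returns -36
    H2 returns [-36]
  branch[2] choose=2:
    H0 returns -33
    H1 returns -33
    H2 returns [-33]
= [-33, -36, -33]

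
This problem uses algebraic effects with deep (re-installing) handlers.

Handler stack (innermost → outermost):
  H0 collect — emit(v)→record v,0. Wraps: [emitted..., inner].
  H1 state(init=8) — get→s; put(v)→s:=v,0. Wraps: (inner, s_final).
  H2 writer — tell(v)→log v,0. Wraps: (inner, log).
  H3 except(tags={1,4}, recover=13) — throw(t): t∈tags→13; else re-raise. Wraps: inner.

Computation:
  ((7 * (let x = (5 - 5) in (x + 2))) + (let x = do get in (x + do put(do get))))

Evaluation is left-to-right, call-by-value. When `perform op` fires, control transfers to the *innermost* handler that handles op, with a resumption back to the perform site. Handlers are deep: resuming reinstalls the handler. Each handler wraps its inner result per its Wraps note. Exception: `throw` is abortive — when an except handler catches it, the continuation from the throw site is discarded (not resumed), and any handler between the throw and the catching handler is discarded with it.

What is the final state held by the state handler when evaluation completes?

Answer: 8

Working:
get @ H1 ⇒ 8
get @ H1 ⇒ 8
put(8) @ H1 ⇒ s:=8
H0 returns [22]
H1 returns ([22], 8)
H2 returns (([22], 8), ())
H3 returns (([22], 8), ())
= (([22], 8), ())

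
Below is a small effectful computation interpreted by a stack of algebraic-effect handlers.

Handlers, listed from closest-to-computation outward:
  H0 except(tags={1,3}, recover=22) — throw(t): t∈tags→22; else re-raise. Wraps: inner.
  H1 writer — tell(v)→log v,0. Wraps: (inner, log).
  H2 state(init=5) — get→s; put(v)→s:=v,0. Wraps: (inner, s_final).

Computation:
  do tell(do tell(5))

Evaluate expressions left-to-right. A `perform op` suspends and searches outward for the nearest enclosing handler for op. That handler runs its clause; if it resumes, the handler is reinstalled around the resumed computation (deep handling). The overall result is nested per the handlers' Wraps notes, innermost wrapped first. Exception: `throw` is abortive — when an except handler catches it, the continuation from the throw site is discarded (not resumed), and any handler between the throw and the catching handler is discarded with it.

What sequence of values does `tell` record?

Answer: (5, 0)

Evaluation trace:
tell(5) @ H1 ⇒ log+=5
tell(0) @ H1 ⇒ log+=0
H0 returns 0
H1 returns (0, (5, 0))
H2 returns ((0, (5, 0)), 5)
= ((0, (5, 0)), 5)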